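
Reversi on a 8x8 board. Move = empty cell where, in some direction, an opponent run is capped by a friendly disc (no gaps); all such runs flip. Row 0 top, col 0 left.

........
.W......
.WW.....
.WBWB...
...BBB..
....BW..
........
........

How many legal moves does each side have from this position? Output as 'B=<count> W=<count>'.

-- B to move --
(0,0): flips 3 -> legal
(0,1): no bracket -> illegal
(0,2): no bracket -> illegal
(1,0): flips 1 -> legal
(1,2): flips 1 -> legal
(1,3): no bracket -> illegal
(2,0): no bracket -> illegal
(2,3): flips 1 -> legal
(2,4): no bracket -> illegal
(3,0): flips 1 -> legal
(4,0): no bracket -> illegal
(4,1): no bracket -> illegal
(4,2): no bracket -> illegal
(4,6): no bracket -> illegal
(5,6): flips 1 -> legal
(6,4): no bracket -> illegal
(6,5): flips 1 -> legal
(6,6): flips 1 -> legal
B mobility = 8
-- W to move --
(2,3): no bracket -> illegal
(2,4): no bracket -> illegal
(2,5): no bracket -> illegal
(3,5): flips 2 -> legal
(3,6): no bracket -> illegal
(4,1): no bracket -> illegal
(4,2): flips 1 -> legal
(4,6): no bracket -> illegal
(5,2): no bracket -> illegal
(5,3): flips 2 -> legal
(5,6): no bracket -> illegal
(6,3): no bracket -> illegal
(6,4): no bracket -> illegal
(6,5): flips 3 -> legal
W mobility = 4

Answer: B=8 W=4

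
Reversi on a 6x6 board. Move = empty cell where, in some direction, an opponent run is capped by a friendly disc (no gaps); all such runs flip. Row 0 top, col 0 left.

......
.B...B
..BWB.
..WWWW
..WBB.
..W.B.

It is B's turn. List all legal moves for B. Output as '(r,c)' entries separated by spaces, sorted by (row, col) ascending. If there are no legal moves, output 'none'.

(1,2): no bracket -> illegal
(1,3): flips 2 -> legal
(1,4): no bracket -> illegal
(2,1): flips 1 -> legal
(2,5): flips 1 -> legal
(3,1): no bracket -> illegal
(4,1): flips 1 -> legal
(4,5): no bracket -> illegal
(5,1): flips 2 -> legal
(5,3): no bracket -> illegal

Answer: (1,3) (2,1) (2,5) (4,1) (5,1)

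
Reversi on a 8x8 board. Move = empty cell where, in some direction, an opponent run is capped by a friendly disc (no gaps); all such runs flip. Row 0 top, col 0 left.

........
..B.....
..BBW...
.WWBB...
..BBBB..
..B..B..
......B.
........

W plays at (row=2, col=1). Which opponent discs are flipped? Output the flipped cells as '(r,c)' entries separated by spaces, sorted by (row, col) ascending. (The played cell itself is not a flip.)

Dir NW: first cell '.' (not opp) -> no flip
Dir N: first cell '.' (not opp) -> no flip
Dir NE: opp run (1,2), next='.' -> no flip
Dir W: first cell '.' (not opp) -> no flip
Dir E: opp run (2,2) (2,3) capped by W -> flip
Dir SW: first cell '.' (not opp) -> no flip
Dir S: first cell 'W' (not opp) -> no flip
Dir SE: first cell 'W' (not opp) -> no flip

Answer: (2,2) (2,3)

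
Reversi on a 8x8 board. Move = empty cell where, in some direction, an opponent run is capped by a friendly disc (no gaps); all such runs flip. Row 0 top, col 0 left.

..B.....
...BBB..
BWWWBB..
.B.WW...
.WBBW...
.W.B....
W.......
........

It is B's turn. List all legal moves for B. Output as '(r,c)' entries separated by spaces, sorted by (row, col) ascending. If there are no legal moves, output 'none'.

Answer: (1,1) (3,2) (3,5) (4,0) (4,5) (5,4) (6,1)

Derivation:
(1,0): no bracket -> illegal
(1,1): flips 1 -> legal
(1,2): no bracket -> illegal
(3,0): no bracket -> illegal
(3,2): flips 1 -> legal
(3,5): flips 1 -> legal
(4,0): flips 1 -> legal
(4,5): flips 1 -> legal
(5,0): no bracket -> illegal
(5,2): no bracket -> illegal
(5,4): flips 2 -> legal
(5,5): no bracket -> illegal
(6,1): flips 2 -> legal
(6,2): no bracket -> illegal
(7,0): no bracket -> illegal
(7,1): no bracket -> illegal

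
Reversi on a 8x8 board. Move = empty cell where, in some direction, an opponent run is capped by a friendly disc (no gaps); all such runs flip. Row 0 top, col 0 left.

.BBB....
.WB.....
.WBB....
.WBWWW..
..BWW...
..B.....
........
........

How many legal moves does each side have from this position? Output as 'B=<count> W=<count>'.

-- B to move --
(0,0): flips 1 -> legal
(1,0): flips 2 -> legal
(2,0): flips 3 -> legal
(2,4): flips 1 -> legal
(2,5): flips 2 -> legal
(2,6): no bracket -> illegal
(3,0): flips 2 -> legal
(3,6): flips 3 -> legal
(4,0): flips 1 -> legal
(4,1): flips 3 -> legal
(4,5): flips 3 -> legal
(4,6): no bracket -> illegal
(5,3): flips 2 -> legal
(5,4): flips 1 -> legal
(5,5): flips 2 -> legal
B mobility = 13
-- W to move --
(0,0): no bracket -> illegal
(0,4): no bracket -> illegal
(1,0): no bracket -> illegal
(1,3): flips 3 -> legal
(1,4): no bracket -> illegal
(2,4): flips 2 -> legal
(4,1): flips 1 -> legal
(5,1): flips 1 -> legal
(5,3): flips 1 -> legal
(6,1): flips 1 -> legal
(6,2): no bracket -> illegal
(6,3): no bracket -> illegal
W mobility = 6

Answer: B=13 W=6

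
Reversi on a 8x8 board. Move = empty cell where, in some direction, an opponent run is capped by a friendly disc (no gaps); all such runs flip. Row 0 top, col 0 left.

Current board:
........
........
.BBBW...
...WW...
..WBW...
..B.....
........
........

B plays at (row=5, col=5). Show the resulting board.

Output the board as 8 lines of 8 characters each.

Place B at (5,5); scan 8 dirs for brackets.
Dir NW: opp run (4,4) (3,3) capped by B -> flip
Dir N: first cell '.' (not opp) -> no flip
Dir NE: first cell '.' (not opp) -> no flip
Dir W: first cell '.' (not opp) -> no flip
Dir E: first cell '.' (not opp) -> no flip
Dir SW: first cell '.' (not opp) -> no flip
Dir S: first cell '.' (not opp) -> no flip
Dir SE: first cell '.' (not opp) -> no flip
All flips: (3,3) (4,4)

Answer: ........
........
.BBBW...
...BW...
..WBB...
..B..B..
........
........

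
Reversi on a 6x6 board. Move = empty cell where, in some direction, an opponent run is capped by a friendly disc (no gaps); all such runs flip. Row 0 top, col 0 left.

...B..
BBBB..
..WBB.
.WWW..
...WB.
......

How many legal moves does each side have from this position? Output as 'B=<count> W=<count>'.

-- B to move --
(2,0): no bracket -> illegal
(2,1): flips 1 -> legal
(3,0): no bracket -> illegal
(3,4): no bracket -> illegal
(4,0): flips 2 -> legal
(4,1): flips 1 -> legal
(4,2): flips 4 -> legal
(5,2): no bracket -> illegal
(5,3): flips 2 -> legal
(5,4): no bracket -> illegal
B mobility = 5
-- W to move --
(0,0): flips 1 -> legal
(0,1): no bracket -> illegal
(0,2): flips 1 -> legal
(0,4): flips 1 -> legal
(1,4): flips 1 -> legal
(1,5): flips 1 -> legal
(2,0): no bracket -> illegal
(2,1): no bracket -> illegal
(2,5): flips 2 -> legal
(3,4): no bracket -> illegal
(3,5): no bracket -> illegal
(4,5): flips 1 -> legal
(5,3): no bracket -> illegal
(5,4): no bracket -> illegal
(5,5): flips 1 -> legal
W mobility = 8

Answer: B=5 W=8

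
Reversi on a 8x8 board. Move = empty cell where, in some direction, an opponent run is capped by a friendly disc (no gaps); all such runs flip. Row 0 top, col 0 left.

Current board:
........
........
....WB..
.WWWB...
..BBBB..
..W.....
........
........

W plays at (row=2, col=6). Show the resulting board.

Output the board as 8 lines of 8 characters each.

Place W at (2,6); scan 8 dirs for brackets.
Dir NW: first cell '.' (not opp) -> no flip
Dir N: first cell '.' (not opp) -> no flip
Dir NE: first cell '.' (not opp) -> no flip
Dir W: opp run (2,5) capped by W -> flip
Dir E: first cell '.' (not opp) -> no flip
Dir SW: first cell '.' (not opp) -> no flip
Dir S: first cell '.' (not opp) -> no flip
Dir SE: first cell '.' (not opp) -> no flip
All flips: (2,5)

Answer: ........
........
....WWW.
.WWWB...
..BBBB..
..W.....
........
........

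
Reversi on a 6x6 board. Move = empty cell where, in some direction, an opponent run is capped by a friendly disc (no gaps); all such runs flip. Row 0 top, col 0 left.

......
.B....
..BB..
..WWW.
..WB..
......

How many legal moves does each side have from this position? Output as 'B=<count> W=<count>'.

-- B to move --
(2,1): flips 1 -> legal
(2,4): no bracket -> illegal
(2,5): flips 1 -> legal
(3,1): no bracket -> illegal
(3,5): no bracket -> illegal
(4,1): flips 2 -> legal
(4,4): flips 1 -> legal
(4,5): flips 1 -> legal
(5,1): no bracket -> illegal
(5,2): flips 2 -> legal
(5,3): no bracket -> illegal
B mobility = 6
-- W to move --
(0,0): flips 2 -> legal
(0,1): no bracket -> illegal
(0,2): no bracket -> illegal
(1,0): no bracket -> illegal
(1,2): flips 2 -> legal
(1,3): flips 1 -> legal
(1,4): flips 1 -> legal
(2,0): no bracket -> illegal
(2,1): no bracket -> illegal
(2,4): no bracket -> illegal
(3,1): no bracket -> illegal
(4,4): flips 1 -> legal
(5,2): flips 1 -> legal
(5,3): flips 1 -> legal
(5,4): flips 1 -> legal
W mobility = 8

Answer: B=6 W=8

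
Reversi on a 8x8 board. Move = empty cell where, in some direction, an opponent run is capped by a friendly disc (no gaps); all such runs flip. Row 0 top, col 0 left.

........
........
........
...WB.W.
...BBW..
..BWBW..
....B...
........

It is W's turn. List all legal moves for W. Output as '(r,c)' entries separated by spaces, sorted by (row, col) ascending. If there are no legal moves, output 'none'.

Answer: (2,3) (3,5) (4,2) (5,1) (6,3) (7,3) (7,5)

Derivation:
(2,3): flips 1 -> legal
(2,4): no bracket -> illegal
(2,5): no bracket -> illegal
(3,2): no bracket -> illegal
(3,5): flips 2 -> legal
(4,1): no bracket -> illegal
(4,2): flips 2 -> legal
(5,1): flips 1 -> legal
(6,1): no bracket -> illegal
(6,2): no bracket -> illegal
(6,3): flips 1 -> legal
(6,5): no bracket -> illegal
(7,3): flips 1 -> legal
(7,4): no bracket -> illegal
(7,5): flips 1 -> legal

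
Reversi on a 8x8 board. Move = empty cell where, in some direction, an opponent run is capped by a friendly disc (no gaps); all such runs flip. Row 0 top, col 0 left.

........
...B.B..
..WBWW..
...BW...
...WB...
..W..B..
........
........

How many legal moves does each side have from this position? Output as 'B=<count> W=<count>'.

-- B to move --
(1,1): flips 1 -> legal
(1,2): no bracket -> illegal
(1,4): flips 2 -> legal
(1,6): no bracket -> illegal
(2,1): flips 1 -> legal
(2,6): flips 2 -> legal
(3,1): flips 1 -> legal
(3,2): no bracket -> illegal
(3,5): flips 3 -> legal
(3,6): no bracket -> illegal
(4,1): no bracket -> illegal
(4,2): flips 1 -> legal
(4,5): flips 1 -> legal
(5,1): no bracket -> illegal
(5,3): flips 1 -> legal
(5,4): no bracket -> illegal
(6,1): no bracket -> illegal
(6,2): no bracket -> illegal
(6,3): no bracket -> illegal
B mobility = 9
-- W to move --
(0,2): flips 1 -> legal
(0,3): flips 3 -> legal
(0,4): flips 1 -> legal
(0,5): flips 1 -> legal
(0,6): flips 1 -> legal
(1,2): flips 1 -> legal
(1,4): no bracket -> illegal
(1,6): no bracket -> illegal
(2,6): no bracket -> illegal
(3,2): flips 1 -> legal
(3,5): no bracket -> illegal
(4,2): flips 1 -> legal
(4,5): flips 1 -> legal
(4,6): no bracket -> illegal
(5,3): no bracket -> illegal
(5,4): flips 1 -> legal
(5,6): no bracket -> illegal
(6,4): no bracket -> illegal
(6,5): no bracket -> illegal
(6,6): flips 3 -> legal
W mobility = 11

Answer: B=9 W=11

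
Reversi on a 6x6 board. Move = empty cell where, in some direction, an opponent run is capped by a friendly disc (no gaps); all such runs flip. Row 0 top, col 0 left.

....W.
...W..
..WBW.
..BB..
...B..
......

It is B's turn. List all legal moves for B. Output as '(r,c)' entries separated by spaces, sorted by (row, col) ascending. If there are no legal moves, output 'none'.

Answer: (0,3) (1,1) (1,2) (1,5) (2,1) (2,5)

Derivation:
(0,2): no bracket -> illegal
(0,3): flips 1 -> legal
(0,5): no bracket -> illegal
(1,1): flips 1 -> legal
(1,2): flips 1 -> legal
(1,4): no bracket -> illegal
(1,5): flips 1 -> legal
(2,1): flips 1 -> legal
(2,5): flips 1 -> legal
(3,1): no bracket -> illegal
(3,4): no bracket -> illegal
(3,5): no bracket -> illegal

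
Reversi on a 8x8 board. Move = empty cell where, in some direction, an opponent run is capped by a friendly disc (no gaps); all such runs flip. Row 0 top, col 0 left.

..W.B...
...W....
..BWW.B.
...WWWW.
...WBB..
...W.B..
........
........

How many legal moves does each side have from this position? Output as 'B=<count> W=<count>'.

Answer: B=7 W=10

Derivation:
-- B to move --
(0,1): no bracket -> illegal
(0,3): no bracket -> illegal
(1,1): no bracket -> illegal
(1,2): flips 2 -> legal
(1,4): flips 2 -> legal
(1,5): no bracket -> illegal
(2,5): flips 3 -> legal
(2,7): flips 1 -> legal
(3,2): no bracket -> illegal
(3,7): no bracket -> illegal
(4,2): flips 1 -> legal
(4,6): flips 1 -> legal
(4,7): no bracket -> illegal
(5,2): no bracket -> illegal
(5,4): no bracket -> illegal
(6,2): flips 1 -> legal
(6,3): no bracket -> illegal
(6,4): no bracket -> illegal
B mobility = 7
-- W to move --
(0,3): no bracket -> illegal
(0,5): no bracket -> illegal
(1,1): flips 1 -> legal
(1,2): no bracket -> illegal
(1,4): no bracket -> illegal
(1,5): no bracket -> illegal
(1,6): flips 1 -> legal
(1,7): flips 1 -> legal
(2,1): flips 1 -> legal
(2,5): no bracket -> illegal
(2,7): no bracket -> illegal
(3,1): flips 1 -> legal
(3,2): no bracket -> illegal
(3,7): no bracket -> illegal
(4,6): flips 2 -> legal
(5,4): flips 2 -> legal
(5,6): flips 1 -> legal
(6,4): no bracket -> illegal
(6,5): flips 2 -> legal
(6,6): flips 2 -> legal
W mobility = 10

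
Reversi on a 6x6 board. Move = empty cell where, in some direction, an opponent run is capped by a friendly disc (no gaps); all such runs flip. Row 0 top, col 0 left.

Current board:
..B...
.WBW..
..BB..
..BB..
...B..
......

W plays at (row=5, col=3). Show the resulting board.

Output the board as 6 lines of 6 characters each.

Answer: ..B...
.WBW..
..BW..
..BW..
...W..
...W..

Derivation:
Place W at (5,3); scan 8 dirs for brackets.
Dir NW: first cell '.' (not opp) -> no flip
Dir N: opp run (4,3) (3,3) (2,3) capped by W -> flip
Dir NE: first cell '.' (not opp) -> no flip
Dir W: first cell '.' (not opp) -> no flip
Dir E: first cell '.' (not opp) -> no flip
Dir SW: edge -> no flip
Dir S: edge -> no flip
Dir SE: edge -> no flip
All flips: (2,3) (3,3) (4,3)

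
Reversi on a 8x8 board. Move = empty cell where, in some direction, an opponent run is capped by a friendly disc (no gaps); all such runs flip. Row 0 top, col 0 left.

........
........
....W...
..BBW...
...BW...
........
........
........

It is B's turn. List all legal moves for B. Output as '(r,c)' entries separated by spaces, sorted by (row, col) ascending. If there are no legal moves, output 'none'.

Answer: (1,5) (2,5) (3,5) (4,5) (5,5)

Derivation:
(1,3): no bracket -> illegal
(1,4): no bracket -> illegal
(1,5): flips 1 -> legal
(2,3): no bracket -> illegal
(2,5): flips 1 -> legal
(3,5): flips 1 -> legal
(4,5): flips 1 -> legal
(5,3): no bracket -> illegal
(5,4): no bracket -> illegal
(5,5): flips 1 -> legal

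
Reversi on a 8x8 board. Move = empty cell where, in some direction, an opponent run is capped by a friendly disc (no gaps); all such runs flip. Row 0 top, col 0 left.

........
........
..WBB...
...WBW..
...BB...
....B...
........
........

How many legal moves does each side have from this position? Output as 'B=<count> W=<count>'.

Answer: B=7 W=5

Derivation:
-- B to move --
(1,1): flips 2 -> legal
(1,2): no bracket -> illegal
(1,3): no bracket -> illegal
(2,1): flips 1 -> legal
(2,5): no bracket -> illegal
(2,6): flips 1 -> legal
(3,1): no bracket -> illegal
(3,2): flips 1 -> legal
(3,6): flips 1 -> legal
(4,2): flips 1 -> legal
(4,5): no bracket -> illegal
(4,6): flips 1 -> legal
B mobility = 7
-- W to move --
(1,2): no bracket -> illegal
(1,3): flips 2 -> legal
(1,4): no bracket -> illegal
(1,5): flips 1 -> legal
(2,5): flips 2 -> legal
(3,2): no bracket -> illegal
(4,2): no bracket -> illegal
(4,5): no bracket -> illegal
(5,2): no bracket -> illegal
(5,3): flips 2 -> legal
(5,5): flips 1 -> legal
(6,3): no bracket -> illegal
(6,4): no bracket -> illegal
(6,5): no bracket -> illegal
W mobility = 5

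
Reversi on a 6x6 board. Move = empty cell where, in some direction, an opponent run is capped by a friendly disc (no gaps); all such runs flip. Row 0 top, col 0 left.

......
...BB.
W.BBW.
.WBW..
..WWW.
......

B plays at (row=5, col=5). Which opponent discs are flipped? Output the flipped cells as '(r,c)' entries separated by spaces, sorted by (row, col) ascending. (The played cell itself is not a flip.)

Answer: (3,3) (4,4)

Derivation:
Dir NW: opp run (4,4) (3,3) capped by B -> flip
Dir N: first cell '.' (not opp) -> no flip
Dir NE: edge -> no flip
Dir W: first cell '.' (not opp) -> no flip
Dir E: edge -> no flip
Dir SW: edge -> no flip
Dir S: edge -> no flip
Dir SE: edge -> no flip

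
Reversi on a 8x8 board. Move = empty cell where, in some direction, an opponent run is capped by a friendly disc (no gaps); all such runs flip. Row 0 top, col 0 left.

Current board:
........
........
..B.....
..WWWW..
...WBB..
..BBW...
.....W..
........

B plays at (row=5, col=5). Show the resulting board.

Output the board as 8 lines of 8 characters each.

Place B at (5,5); scan 8 dirs for brackets.
Dir NW: first cell 'B' (not opp) -> no flip
Dir N: first cell 'B' (not opp) -> no flip
Dir NE: first cell '.' (not opp) -> no flip
Dir W: opp run (5,4) capped by B -> flip
Dir E: first cell '.' (not opp) -> no flip
Dir SW: first cell '.' (not opp) -> no flip
Dir S: opp run (6,5), next='.' -> no flip
Dir SE: first cell '.' (not opp) -> no flip
All flips: (5,4)

Answer: ........
........
..B.....
..WWWW..
...WBB..
..BBBB..
.....W..
........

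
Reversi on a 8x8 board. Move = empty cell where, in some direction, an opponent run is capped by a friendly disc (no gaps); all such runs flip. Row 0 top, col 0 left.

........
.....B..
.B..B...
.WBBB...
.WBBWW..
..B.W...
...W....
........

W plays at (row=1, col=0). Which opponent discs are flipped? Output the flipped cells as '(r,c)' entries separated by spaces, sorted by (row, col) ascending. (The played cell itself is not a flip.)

Dir NW: edge -> no flip
Dir N: first cell '.' (not opp) -> no flip
Dir NE: first cell '.' (not opp) -> no flip
Dir W: edge -> no flip
Dir E: first cell '.' (not opp) -> no flip
Dir SW: edge -> no flip
Dir S: first cell '.' (not opp) -> no flip
Dir SE: opp run (2,1) (3,2) (4,3) capped by W -> flip

Answer: (2,1) (3,2) (4,3)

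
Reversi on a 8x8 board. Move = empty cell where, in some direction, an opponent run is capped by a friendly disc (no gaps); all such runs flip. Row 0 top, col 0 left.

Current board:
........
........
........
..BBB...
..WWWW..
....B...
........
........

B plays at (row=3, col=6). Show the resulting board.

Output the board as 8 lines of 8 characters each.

Answer: ........
........
........
..BBB.B.
..WWWB..
....B...
........
........

Derivation:
Place B at (3,6); scan 8 dirs for brackets.
Dir NW: first cell '.' (not opp) -> no flip
Dir N: first cell '.' (not opp) -> no flip
Dir NE: first cell '.' (not opp) -> no flip
Dir W: first cell '.' (not opp) -> no flip
Dir E: first cell '.' (not opp) -> no flip
Dir SW: opp run (4,5) capped by B -> flip
Dir S: first cell '.' (not opp) -> no flip
Dir SE: first cell '.' (not opp) -> no flip
All flips: (4,5)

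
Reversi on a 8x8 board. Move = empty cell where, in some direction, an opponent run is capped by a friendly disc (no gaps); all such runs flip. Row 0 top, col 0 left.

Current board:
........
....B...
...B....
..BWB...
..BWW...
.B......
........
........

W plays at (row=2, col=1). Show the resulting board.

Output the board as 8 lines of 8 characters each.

Place W at (2,1); scan 8 dirs for brackets.
Dir NW: first cell '.' (not opp) -> no flip
Dir N: first cell '.' (not opp) -> no flip
Dir NE: first cell '.' (not opp) -> no flip
Dir W: first cell '.' (not opp) -> no flip
Dir E: first cell '.' (not opp) -> no flip
Dir SW: first cell '.' (not opp) -> no flip
Dir S: first cell '.' (not opp) -> no flip
Dir SE: opp run (3,2) capped by W -> flip
All flips: (3,2)

Answer: ........
....B...
.W.B....
..WWB...
..BWW...
.B......
........
........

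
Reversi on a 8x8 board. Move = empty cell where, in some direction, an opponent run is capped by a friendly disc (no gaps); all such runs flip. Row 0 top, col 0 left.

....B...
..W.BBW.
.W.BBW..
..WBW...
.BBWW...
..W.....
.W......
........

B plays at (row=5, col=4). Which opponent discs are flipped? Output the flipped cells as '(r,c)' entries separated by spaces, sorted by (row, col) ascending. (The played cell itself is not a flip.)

Dir NW: opp run (4,3) (3,2) (2,1), next='.' -> no flip
Dir N: opp run (4,4) (3,4) capped by B -> flip
Dir NE: first cell '.' (not opp) -> no flip
Dir W: first cell '.' (not opp) -> no flip
Dir E: first cell '.' (not opp) -> no flip
Dir SW: first cell '.' (not opp) -> no flip
Dir S: first cell '.' (not opp) -> no flip
Dir SE: first cell '.' (not opp) -> no flip

Answer: (3,4) (4,4)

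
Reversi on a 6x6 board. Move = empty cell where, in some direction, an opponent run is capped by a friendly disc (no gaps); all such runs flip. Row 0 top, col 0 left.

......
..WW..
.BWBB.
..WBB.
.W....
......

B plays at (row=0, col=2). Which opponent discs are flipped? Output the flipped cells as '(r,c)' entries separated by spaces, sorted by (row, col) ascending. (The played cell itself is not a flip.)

Answer: (1,3)

Derivation:
Dir NW: edge -> no flip
Dir N: edge -> no flip
Dir NE: edge -> no flip
Dir W: first cell '.' (not opp) -> no flip
Dir E: first cell '.' (not opp) -> no flip
Dir SW: first cell '.' (not opp) -> no flip
Dir S: opp run (1,2) (2,2) (3,2), next='.' -> no flip
Dir SE: opp run (1,3) capped by B -> flip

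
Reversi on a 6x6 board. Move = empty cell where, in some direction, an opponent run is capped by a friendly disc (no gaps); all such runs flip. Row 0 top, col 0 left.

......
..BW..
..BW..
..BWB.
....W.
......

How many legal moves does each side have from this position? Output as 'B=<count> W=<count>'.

-- B to move --
(0,2): no bracket -> illegal
(0,3): no bracket -> illegal
(0,4): flips 1 -> legal
(1,4): flips 2 -> legal
(2,4): flips 1 -> legal
(3,5): no bracket -> illegal
(4,2): no bracket -> illegal
(4,3): no bracket -> illegal
(4,5): no bracket -> illegal
(5,3): no bracket -> illegal
(5,4): flips 1 -> legal
(5,5): flips 2 -> legal
B mobility = 5
-- W to move --
(0,1): flips 1 -> legal
(0,2): no bracket -> illegal
(0,3): no bracket -> illegal
(1,1): flips 2 -> legal
(2,1): flips 1 -> legal
(2,4): flips 1 -> legal
(2,5): no bracket -> illegal
(3,1): flips 2 -> legal
(3,5): flips 1 -> legal
(4,1): flips 1 -> legal
(4,2): no bracket -> illegal
(4,3): no bracket -> illegal
(4,5): flips 1 -> legal
W mobility = 8

Answer: B=5 W=8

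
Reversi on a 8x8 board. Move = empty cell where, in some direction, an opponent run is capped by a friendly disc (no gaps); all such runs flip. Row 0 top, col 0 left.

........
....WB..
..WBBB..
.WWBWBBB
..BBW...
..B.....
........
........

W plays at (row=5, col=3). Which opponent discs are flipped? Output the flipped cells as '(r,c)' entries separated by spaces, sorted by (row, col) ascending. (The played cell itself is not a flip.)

Answer: (4,2)

Derivation:
Dir NW: opp run (4,2) capped by W -> flip
Dir N: opp run (4,3) (3,3) (2,3), next='.' -> no flip
Dir NE: first cell 'W' (not opp) -> no flip
Dir W: opp run (5,2), next='.' -> no flip
Dir E: first cell '.' (not opp) -> no flip
Dir SW: first cell '.' (not opp) -> no flip
Dir S: first cell '.' (not opp) -> no flip
Dir SE: first cell '.' (not opp) -> no flip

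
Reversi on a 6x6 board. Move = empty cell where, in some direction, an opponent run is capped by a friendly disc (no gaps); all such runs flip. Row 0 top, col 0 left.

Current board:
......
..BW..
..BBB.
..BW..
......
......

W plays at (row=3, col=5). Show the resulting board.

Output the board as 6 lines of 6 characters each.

Place W at (3,5); scan 8 dirs for brackets.
Dir NW: opp run (2,4) capped by W -> flip
Dir N: first cell '.' (not opp) -> no flip
Dir NE: edge -> no flip
Dir W: first cell '.' (not opp) -> no flip
Dir E: edge -> no flip
Dir SW: first cell '.' (not opp) -> no flip
Dir S: first cell '.' (not opp) -> no flip
Dir SE: edge -> no flip
All flips: (2,4)

Answer: ......
..BW..
..BBW.
..BW.W
......
......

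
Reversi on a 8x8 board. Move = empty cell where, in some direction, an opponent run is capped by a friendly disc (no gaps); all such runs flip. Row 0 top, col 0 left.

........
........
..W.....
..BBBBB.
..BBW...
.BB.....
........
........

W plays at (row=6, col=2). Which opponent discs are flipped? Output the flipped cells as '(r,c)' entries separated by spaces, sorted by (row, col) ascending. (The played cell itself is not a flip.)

Answer: (3,2) (4,2) (5,2)

Derivation:
Dir NW: opp run (5,1), next='.' -> no flip
Dir N: opp run (5,2) (4,2) (3,2) capped by W -> flip
Dir NE: first cell '.' (not opp) -> no flip
Dir W: first cell '.' (not opp) -> no flip
Dir E: first cell '.' (not opp) -> no flip
Dir SW: first cell '.' (not opp) -> no flip
Dir S: first cell '.' (not opp) -> no flip
Dir SE: first cell '.' (not opp) -> no flip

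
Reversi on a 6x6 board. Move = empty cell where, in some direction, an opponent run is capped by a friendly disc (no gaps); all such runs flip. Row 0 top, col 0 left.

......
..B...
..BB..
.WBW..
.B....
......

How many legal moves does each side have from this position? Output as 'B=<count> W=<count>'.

Answer: B=6 W=3

Derivation:
-- B to move --
(2,0): no bracket -> illegal
(2,1): flips 1 -> legal
(2,4): no bracket -> illegal
(3,0): flips 1 -> legal
(3,4): flips 1 -> legal
(4,0): flips 1 -> legal
(4,2): no bracket -> illegal
(4,3): flips 1 -> legal
(4,4): flips 1 -> legal
B mobility = 6
-- W to move --
(0,1): no bracket -> illegal
(0,2): no bracket -> illegal
(0,3): no bracket -> illegal
(1,1): flips 1 -> legal
(1,3): flips 2 -> legal
(1,4): no bracket -> illegal
(2,1): no bracket -> illegal
(2,4): no bracket -> illegal
(3,0): no bracket -> illegal
(3,4): no bracket -> illegal
(4,0): no bracket -> illegal
(4,2): no bracket -> illegal
(4,3): no bracket -> illegal
(5,0): no bracket -> illegal
(5,1): flips 1 -> legal
(5,2): no bracket -> illegal
W mobility = 3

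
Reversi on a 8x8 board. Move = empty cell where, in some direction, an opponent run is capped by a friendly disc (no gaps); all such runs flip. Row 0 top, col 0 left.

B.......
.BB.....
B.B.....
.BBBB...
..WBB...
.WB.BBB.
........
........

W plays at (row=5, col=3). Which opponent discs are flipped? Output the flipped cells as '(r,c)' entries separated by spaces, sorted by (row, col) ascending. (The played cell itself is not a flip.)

Dir NW: first cell 'W' (not opp) -> no flip
Dir N: opp run (4,3) (3,3), next='.' -> no flip
Dir NE: opp run (4,4), next='.' -> no flip
Dir W: opp run (5,2) capped by W -> flip
Dir E: opp run (5,4) (5,5) (5,6), next='.' -> no flip
Dir SW: first cell '.' (not opp) -> no flip
Dir S: first cell '.' (not opp) -> no flip
Dir SE: first cell '.' (not opp) -> no flip

Answer: (5,2)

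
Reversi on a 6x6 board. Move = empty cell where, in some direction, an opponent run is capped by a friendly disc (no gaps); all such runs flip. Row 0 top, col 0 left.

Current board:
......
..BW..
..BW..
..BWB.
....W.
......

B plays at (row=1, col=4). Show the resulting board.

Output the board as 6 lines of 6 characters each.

Answer: ......
..BBB.
..BB..
..BWB.
....W.
......

Derivation:
Place B at (1,4); scan 8 dirs for brackets.
Dir NW: first cell '.' (not opp) -> no flip
Dir N: first cell '.' (not opp) -> no flip
Dir NE: first cell '.' (not opp) -> no flip
Dir W: opp run (1,3) capped by B -> flip
Dir E: first cell '.' (not opp) -> no flip
Dir SW: opp run (2,3) capped by B -> flip
Dir S: first cell '.' (not opp) -> no flip
Dir SE: first cell '.' (not opp) -> no flip
All flips: (1,3) (2,3)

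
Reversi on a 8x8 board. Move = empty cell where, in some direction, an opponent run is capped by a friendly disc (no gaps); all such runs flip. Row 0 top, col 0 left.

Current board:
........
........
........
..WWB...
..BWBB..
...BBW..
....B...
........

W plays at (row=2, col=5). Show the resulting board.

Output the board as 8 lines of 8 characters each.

Place W at (2,5); scan 8 dirs for brackets.
Dir NW: first cell '.' (not opp) -> no flip
Dir N: first cell '.' (not opp) -> no flip
Dir NE: first cell '.' (not opp) -> no flip
Dir W: first cell '.' (not opp) -> no flip
Dir E: first cell '.' (not opp) -> no flip
Dir SW: opp run (3,4) capped by W -> flip
Dir S: first cell '.' (not opp) -> no flip
Dir SE: first cell '.' (not opp) -> no flip
All flips: (3,4)

Answer: ........
........
.....W..
..WWW...
..BWBB..
...BBW..
....B...
........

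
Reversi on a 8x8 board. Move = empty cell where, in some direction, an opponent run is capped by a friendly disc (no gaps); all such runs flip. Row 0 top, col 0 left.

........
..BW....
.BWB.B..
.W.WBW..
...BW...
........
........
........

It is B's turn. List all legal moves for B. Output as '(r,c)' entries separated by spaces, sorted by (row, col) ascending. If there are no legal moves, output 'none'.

(0,2): no bracket -> illegal
(0,3): flips 1 -> legal
(0,4): no bracket -> illegal
(1,1): no bracket -> illegal
(1,4): flips 1 -> legal
(2,0): no bracket -> illegal
(2,4): no bracket -> illegal
(2,6): no bracket -> illegal
(3,0): no bracket -> illegal
(3,2): flips 2 -> legal
(3,6): flips 1 -> legal
(4,0): no bracket -> illegal
(4,1): flips 1 -> legal
(4,2): no bracket -> illegal
(4,5): flips 2 -> legal
(4,6): no bracket -> illegal
(5,3): no bracket -> illegal
(5,4): flips 1 -> legal
(5,5): no bracket -> illegal

Answer: (0,3) (1,4) (3,2) (3,6) (4,1) (4,5) (5,4)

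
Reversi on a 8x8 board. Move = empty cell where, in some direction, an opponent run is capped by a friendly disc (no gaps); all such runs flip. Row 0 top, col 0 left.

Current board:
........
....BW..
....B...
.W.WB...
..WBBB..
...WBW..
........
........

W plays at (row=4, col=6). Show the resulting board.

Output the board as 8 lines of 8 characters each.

Answer: ........
....BW..
....B...
.W.WB...
..WWWWW.
...WBW..
........
........

Derivation:
Place W at (4,6); scan 8 dirs for brackets.
Dir NW: first cell '.' (not opp) -> no flip
Dir N: first cell '.' (not opp) -> no flip
Dir NE: first cell '.' (not opp) -> no flip
Dir W: opp run (4,5) (4,4) (4,3) capped by W -> flip
Dir E: first cell '.' (not opp) -> no flip
Dir SW: first cell 'W' (not opp) -> no flip
Dir S: first cell '.' (not opp) -> no flip
Dir SE: first cell '.' (not opp) -> no flip
All flips: (4,3) (4,4) (4,5)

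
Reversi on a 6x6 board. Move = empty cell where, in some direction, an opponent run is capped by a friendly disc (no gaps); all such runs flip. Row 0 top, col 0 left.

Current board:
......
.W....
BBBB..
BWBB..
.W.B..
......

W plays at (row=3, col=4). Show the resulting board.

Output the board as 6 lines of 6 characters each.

Answer: ......
.W....
BBBB..
BWWWW.
.W.B..
......

Derivation:
Place W at (3,4); scan 8 dirs for brackets.
Dir NW: opp run (2,3), next='.' -> no flip
Dir N: first cell '.' (not opp) -> no flip
Dir NE: first cell '.' (not opp) -> no flip
Dir W: opp run (3,3) (3,2) capped by W -> flip
Dir E: first cell '.' (not opp) -> no flip
Dir SW: opp run (4,3), next='.' -> no flip
Dir S: first cell '.' (not opp) -> no flip
Dir SE: first cell '.' (not opp) -> no flip
All flips: (3,2) (3,3)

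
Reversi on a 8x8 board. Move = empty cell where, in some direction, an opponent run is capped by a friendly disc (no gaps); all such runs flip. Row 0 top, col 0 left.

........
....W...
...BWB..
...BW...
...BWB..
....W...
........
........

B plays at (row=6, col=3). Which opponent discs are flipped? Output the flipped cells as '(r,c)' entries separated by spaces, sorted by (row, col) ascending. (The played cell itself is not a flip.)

Answer: (5,4)

Derivation:
Dir NW: first cell '.' (not opp) -> no flip
Dir N: first cell '.' (not opp) -> no flip
Dir NE: opp run (5,4) capped by B -> flip
Dir W: first cell '.' (not opp) -> no flip
Dir E: first cell '.' (not opp) -> no flip
Dir SW: first cell '.' (not opp) -> no flip
Dir S: first cell '.' (not opp) -> no flip
Dir SE: first cell '.' (not opp) -> no flip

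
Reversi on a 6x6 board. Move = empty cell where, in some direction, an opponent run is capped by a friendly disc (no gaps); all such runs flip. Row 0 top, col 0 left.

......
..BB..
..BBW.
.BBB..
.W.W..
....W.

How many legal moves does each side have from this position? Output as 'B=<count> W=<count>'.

Answer: B=6 W=5

Derivation:
-- B to move --
(1,4): no bracket -> illegal
(1,5): flips 1 -> legal
(2,5): flips 1 -> legal
(3,0): no bracket -> illegal
(3,4): no bracket -> illegal
(3,5): flips 1 -> legal
(4,0): no bracket -> illegal
(4,2): no bracket -> illegal
(4,4): no bracket -> illegal
(4,5): no bracket -> illegal
(5,0): flips 1 -> legal
(5,1): flips 1 -> legal
(5,2): no bracket -> illegal
(5,3): flips 1 -> legal
(5,5): no bracket -> illegal
B mobility = 6
-- W to move --
(0,1): no bracket -> illegal
(0,2): flips 1 -> legal
(0,3): flips 3 -> legal
(0,4): no bracket -> illegal
(1,1): no bracket -> illegal
(1,4): flips 2 -> legal
(2,0): no bracket -> illegal
(2,1): flips 4 -> legal
(3,0): no bracket -> illegal
(3,4): no bracket -> illegal
(4,0): no bracket -> illegal
(4,2): flips 1 -> legal
(4,4): no bracket -> illegal
W mobility = 5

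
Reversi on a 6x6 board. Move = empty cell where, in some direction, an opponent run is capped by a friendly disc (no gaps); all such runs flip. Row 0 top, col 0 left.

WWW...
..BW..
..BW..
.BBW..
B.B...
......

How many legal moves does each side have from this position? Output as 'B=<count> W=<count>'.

-- B to move --
(0,3): no bracket -> illegal
(0,4): flips 1 -> legal
(1,0): no bracket -> illegal
(1,1): no bracket -> illegal
(1,4): flips 2 -> legal
(2,4): flips 2 -> legal
(3,4): flips 2 -> legal
(4,3): no bracket -> illegal
(4,4): flips 1 -> legal
B mobility = 5
-- W to move --
(0,3): no bracket -> illegal
(1,1): flips 2 -> legal
(2,0): no bracket -> illegal
(2,1): flips 1 -> legal
(3,0): flips 2 -> legal
(4,1): flips 1 -> legal
(4,3): no bracket -> illegal
(5,0): no bracket -> illegal
(5,1): flips 1 -> legal
(5,2): flips 4 -> legal
(5,3): no bracket -> illegal
W mobility = 6

Answer: B=5 W=6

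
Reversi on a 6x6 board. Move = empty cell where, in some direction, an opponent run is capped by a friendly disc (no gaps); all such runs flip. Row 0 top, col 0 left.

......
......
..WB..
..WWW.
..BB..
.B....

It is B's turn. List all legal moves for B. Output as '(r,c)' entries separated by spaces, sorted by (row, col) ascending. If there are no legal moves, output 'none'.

Answer: (1,2) (2,1) (2,4) (2,5) (4,1) (4,5)

Derivation:
(1,1): no bracket -> illegal
(1,2): flips 2 -> legal
(1,3): no bracket -> illegal
(2,1): flips 2 -> legal
(2,4): flips 1 -> legal
(2,5): flips 1 -> legal
(3,1): no bracket -> illegal
(3,5): no bracket -> illegal
(4,1): flips 1 -> legal
(4,4): no bracket -> illegal
(4,5): flips 1 -> legal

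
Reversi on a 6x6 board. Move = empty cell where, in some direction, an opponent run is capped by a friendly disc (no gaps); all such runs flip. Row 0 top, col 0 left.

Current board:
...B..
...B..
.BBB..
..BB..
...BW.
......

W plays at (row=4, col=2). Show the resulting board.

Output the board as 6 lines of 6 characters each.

Answer: ...B..
...B..
.BBB..
..BB..
..WWW.
......

Derivation:
Place W at (4,2); scan 8 dirs for brackets.
Dir NW: first cell '.' (not opp) -> no flip
Dir N: opp run (3,2) (2,2), next='.' -> no flip
Dir NE: opp run (3,3), next='.' -> no flip
Dir W: first cell '.' (not opp) -> no flip
Dir E: opp run (4,3) capped by W -> flip
Dir SW: first cell '.' (not opp) -> no flip
Dir S: first cell '.' (not opp) -> no flip
Dir SE: first cell '.' (not opp) -> no flip
All flips: (4,3)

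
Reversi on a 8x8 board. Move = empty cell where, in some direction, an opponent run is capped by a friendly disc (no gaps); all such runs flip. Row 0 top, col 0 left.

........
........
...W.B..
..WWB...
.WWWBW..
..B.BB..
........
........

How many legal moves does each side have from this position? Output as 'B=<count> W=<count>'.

-- B to move --
(1,2): flips 1 -> legal
(1,3): no bracket -> illegal
(1,4): no bracket -> illegal
(2,1): flips 2 -> legal
(2,2): flips 3 -> legal
(2,4): no bracket -> illegal
(3,0): flips 1 -> legal
(3,1): flips 2 -> legal
(3,5): flips 1 -> legal
(3,6): flips 1 -> legal
(4,0): flips 3 -> legal
(4,6): flips 1 -> legal
(5,0): no bracket -> illegal
(5,1): no bracket -> illegal
(5,3): no bracket -> illegal
(5,6): flips 1 -> legal
B mobility = 10
-- W to move --
(1,4): no bracket -> illegal
(1,5): no bracket -> illegal
(1,6): flips 2 -> legal
(2,4): no bracket -> illegal
(2,6): no bracket -> illegal
(3,5): flips 1 -> legal
(3,6): no bracket -> illegal
(4,6): no bracket -> illegal
(5,1): no bracket -> illegal
(5,3): no bracket -> illegal
(5,6): no bracket -> illegal
(6,1): flips 1 -> legal
(6,2): flips 1 -> legal
(6,3): flips 2 -> legal
(6,4): no bracket -> illegal
(6,5): flips 2 -> legal
(6,6): flips 2 -> legal
W mobility = 7

Answer: B=10 W=7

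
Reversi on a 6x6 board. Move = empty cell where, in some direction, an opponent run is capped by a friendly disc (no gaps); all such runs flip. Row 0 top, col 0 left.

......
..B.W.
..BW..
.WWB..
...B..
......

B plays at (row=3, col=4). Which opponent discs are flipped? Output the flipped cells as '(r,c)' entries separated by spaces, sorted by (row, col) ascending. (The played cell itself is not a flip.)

Answer: (2,3)

Derivation:
Dir NW: opp run (2,3) capped by B -> flip
Dir N: first cell '.' (not opp) -> no flip
Dir NE: first cell '.' (not opp) -> no flip
Dir W: first cell 'B' (not opp) -> no flip
Dir E: first cell '.' (not opp) -> no flip
Dir SW: first cell 'B' (not opp) -> no flip
Dir S: first cell '.' (not opp) -> no flip
Dir SE: first cell '.' (not opp) -> no flip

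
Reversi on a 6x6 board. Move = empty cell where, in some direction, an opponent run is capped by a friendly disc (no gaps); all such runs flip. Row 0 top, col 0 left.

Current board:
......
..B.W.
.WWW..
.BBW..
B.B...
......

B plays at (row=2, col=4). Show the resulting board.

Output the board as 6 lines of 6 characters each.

Answer: ......
..B.W.
.WWWB.
.BBB..
B.B...
......

Derivation:
Place B at (2,4); scan 8 dirs for brackets.
Dir NW: first cell '.' (not opp) -> no flip
Dir N: opp run (1,4), next='.' -> no flip
Dir NE: first cell '.' (not opp) -> no flip
Dir W: opp run (2,3) (2,2) (2,1), next='.' -> no flip
Dir E: first cell '.' (not opp) -> no flip
Dir SW: opp run (3,3) capped by B -> flip
Dir S: first cell '.' (not opp) -> no flip
Dir SE: first cell '.' (not opp) -> no flip
All flips: (3,3)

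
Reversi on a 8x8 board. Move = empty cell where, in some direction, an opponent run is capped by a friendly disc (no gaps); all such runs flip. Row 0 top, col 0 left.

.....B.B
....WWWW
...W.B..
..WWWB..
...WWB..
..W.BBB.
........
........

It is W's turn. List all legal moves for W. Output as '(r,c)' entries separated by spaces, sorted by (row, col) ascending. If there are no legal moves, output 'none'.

Answer: (2,6) (3,6) (4,6) (6,4) (6,5) (6,6) (6,7)

Derivation:
(0,4): no bracket -> illegal
(0,6): no bracket -> illegal
(2,4): no bracket -> illegal
(2,6): flips 1 -> legal
(3,6): flips 2 -> legal
(4,6): flips 1 -> legal
(4,7): no bracket -> illegal
(5,3): no bracket -> illegal
(5,7): no bracket -> illegal
(6,3): no bracket -> illegal
(6,4): flips 1 -> legal
(6,5): flips 5 -> legal
(6,6): flips 1 -> legal
(6,7): flips 2 -> legal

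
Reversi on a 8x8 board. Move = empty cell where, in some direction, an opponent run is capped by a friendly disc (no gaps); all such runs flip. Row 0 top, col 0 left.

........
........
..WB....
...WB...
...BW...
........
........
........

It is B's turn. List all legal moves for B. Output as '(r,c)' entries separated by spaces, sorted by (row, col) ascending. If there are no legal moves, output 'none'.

Answer: (2,1) (3,2) (4,5) (5,4)

Derivation:
(1,1): no bracket -> illegal
(1,2): no bracket -> illegal
(1,3): no bracket -> illegal
(2,1): flips 1 -> legal
(2,4): no bracket -> illegal
(3,1): no bracket -> illegal
(3,2): flips 1 -> legal
(3,5): no bracket -> illegal
(4,2): no bracket -> illegal
(4,5): flips 1 -> legal
(5,3): no bracket -> illegal
(5,4): flips 1 -> legal
(5,5): no bracket -> illegal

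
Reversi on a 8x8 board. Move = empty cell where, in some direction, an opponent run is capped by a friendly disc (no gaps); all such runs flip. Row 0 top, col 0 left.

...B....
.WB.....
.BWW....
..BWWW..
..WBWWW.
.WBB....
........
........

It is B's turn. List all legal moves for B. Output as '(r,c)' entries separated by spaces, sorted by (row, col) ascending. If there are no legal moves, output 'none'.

Answer: (0,1) (1,0) (1,3) (1,4) (2,4) (2,5) (2,6) (3,1) (3,6) (4,1) (4,7) (5,0) (5,6)

Derivation:
(0,0): no bracket -> illegal
(0,1): flips 1 -> legal
(0,2): no bracket -> illegal
(1,0): flips 1 -> legal
(1,3): flips 2 -> legal
(1,4): flips 1 -> legal
(2,0): no bracket -> illegal
(2,4): flips 2 -> legal
(2,5): flips 1 -> legal
(2,6): flips 2 -> legal
(3,1): flips 1 -> legal
(3,6): flips 3 -> legal
(3,7): no bracket -> illegal
(4,0): no bracket -> illegal
(4,1): flips 1 -> legal
(4,7): flips 3 -> legal
(5,0): flips 1 -> legal
(5,4): no bracket -> illegal
(5,5): no bracket -> illegal
(5,6): flips 3 -> legal
(5,7): no bracket -> illegal
(6,0): no bracket -> illegal
(6,1): no bracket -> illegal
(6,2): no bracket -> illegal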